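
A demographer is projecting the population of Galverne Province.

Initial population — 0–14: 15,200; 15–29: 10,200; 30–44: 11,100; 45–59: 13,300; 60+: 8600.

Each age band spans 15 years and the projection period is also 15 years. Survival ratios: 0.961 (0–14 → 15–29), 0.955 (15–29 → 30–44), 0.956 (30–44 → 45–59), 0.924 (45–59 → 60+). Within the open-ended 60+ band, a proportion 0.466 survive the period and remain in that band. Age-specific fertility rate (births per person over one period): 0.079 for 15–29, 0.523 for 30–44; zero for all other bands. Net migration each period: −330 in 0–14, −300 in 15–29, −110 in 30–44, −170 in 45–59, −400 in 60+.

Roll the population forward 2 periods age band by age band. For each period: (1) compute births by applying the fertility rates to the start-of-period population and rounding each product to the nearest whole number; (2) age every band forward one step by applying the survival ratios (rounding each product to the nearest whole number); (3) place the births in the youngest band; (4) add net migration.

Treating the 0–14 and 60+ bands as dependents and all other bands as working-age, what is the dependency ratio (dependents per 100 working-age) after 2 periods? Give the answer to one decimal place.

79.4

[period 1]
Births: 10200 * 0.079 = 806, 11100 * 0.523 = 5805 ⇒ total 6611
15–29: 15200 * 0.961 = 14607
30–44: 10200 * 0.955 = 9741
45–59: 11100 * 0.956 = 10612
60+: 13300 * 0.924 + 8600 * 0.466 = 12289 + 4008 = 16297
Net migration: 0–14 − 330 → 6281; 15–29 − 300 → 14307; 30–44 − 110 → 9631; 45–59 − 170 → 10442; 60+ − 400 → 15897
End of period: [6281, 14307, 9631, 10442, 15897]
[period 2]
Births: 14307 * 0.079 = 1130, 9631 * 0.523 = 5037 ⇒ total 6167
15–29: 6281 * 0.961 = 6036
30–44: 14307 * 0.955 = 13663
45–59: 9631 * 0.956 = 9207
60+: 10442 * 0.924 + 15897 * 0.466 = 9648 + 7408 = 17056
Net migration: 0–14 − 330 → 5837; 15–29 − 300 → 5736; 30–44 − 110 → 13553; 45–59 − 170 → 9037; 60+ − 400 → 16656
End of period: [5837, 5736, 13553, 9037, 16656]
Dependents (band 0–14 + band 60+) = 5837 + 16656 = 22493; working-age = 28326; ratio = 22493/28326 × 100 = 79.4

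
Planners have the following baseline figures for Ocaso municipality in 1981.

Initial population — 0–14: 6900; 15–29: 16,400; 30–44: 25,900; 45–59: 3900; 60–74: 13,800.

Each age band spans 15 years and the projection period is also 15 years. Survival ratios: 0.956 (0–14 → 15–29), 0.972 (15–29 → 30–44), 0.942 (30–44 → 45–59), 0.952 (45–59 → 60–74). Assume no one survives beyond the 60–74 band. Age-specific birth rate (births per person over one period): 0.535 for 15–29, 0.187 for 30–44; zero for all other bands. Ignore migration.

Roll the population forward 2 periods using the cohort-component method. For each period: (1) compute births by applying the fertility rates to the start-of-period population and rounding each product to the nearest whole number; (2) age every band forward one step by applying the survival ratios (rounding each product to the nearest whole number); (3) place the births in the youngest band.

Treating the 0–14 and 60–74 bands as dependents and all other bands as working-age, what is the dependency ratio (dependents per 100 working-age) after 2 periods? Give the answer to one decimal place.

Period 1.
Births: 16400 × 0.535 = 8774  |  25900 × 0.187 = 4843 ⇒ total 13617
15–29: 6900 × 0.956 = 6596
30–44: 16400 × 0.972 = 15941
45–59: 25900 × 0.942 = 24398
60–74: 3900 × 0.952 = 3713
→ [13617, 6596, 15941, 24398, 3713]
Period 2.
Births: 6596 × 0.535 = 3529  |  15941 × 0.187 = 2981 ⇒ total 6510
15–29: 13617 × 0.956 = 13018
30–44: 6596 × 0.972 = 6411
45–59: 15941 × 0.942 = 15016
60–74: 24398 × 0.952 = 23227
→ [6510, 13018, 6411, 15016, 23227]
Dependents (band 0–14 + band 60–74) = 6510 + 23227 = 29737; working-age = 34445; ratio = 29737/34445 × 100 = 86.3

86.3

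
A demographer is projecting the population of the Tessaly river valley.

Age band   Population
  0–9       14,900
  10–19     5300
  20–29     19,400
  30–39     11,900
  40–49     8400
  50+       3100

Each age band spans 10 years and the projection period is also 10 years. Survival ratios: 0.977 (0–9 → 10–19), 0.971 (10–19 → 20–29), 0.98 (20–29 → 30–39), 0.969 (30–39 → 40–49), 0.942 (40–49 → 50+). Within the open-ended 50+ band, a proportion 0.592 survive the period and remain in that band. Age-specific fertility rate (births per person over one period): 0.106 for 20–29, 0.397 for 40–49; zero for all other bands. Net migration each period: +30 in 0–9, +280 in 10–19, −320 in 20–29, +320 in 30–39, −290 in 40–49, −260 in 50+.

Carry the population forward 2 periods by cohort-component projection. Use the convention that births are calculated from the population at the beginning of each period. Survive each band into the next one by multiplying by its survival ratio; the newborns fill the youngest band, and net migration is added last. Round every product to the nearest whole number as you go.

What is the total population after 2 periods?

Numbering the bands 1..6 from youngest to oldest:
[period 1]
Births: 19400 * 0.106 = 2056  |  8400 * 0.397 = 3335 — total 5391
Band 2: 14900 * 0.977 = 14557
Band 3: 5300 * 0.971 = 5146
Band 4: 19400 * 0.98 = 19012
Band 5: 11900 * 0.969 = 11531
Band 6: 8400 * 0.942 + 3100 * 0.592 = 7913 + 1835 = 9748
Net migration: Band 1 + 30 → 5421; Band 2 + 280 → 14837; Band 3 − 320 → 4826; Band 4 + 320 → 19332; Band 5 − 290 → 11241; Band 6 − 260 → 9488
End of period: [5421, 14837, 4826, 19332, 11241, 9488]
[period 2]
Births: 4826 * 0.106 = 512  |  11241 * 0.397 = 4463 — total 4975
Band 2: 5421 * 0.977 = 5296
Band 3: 14837 * 0.971 = 14407
Band 4: 4826 * 0.98 = 4729
Band 5: 19332 * 0.969 = 18733
Band 6: 11241 * 0.942 + 9488 * 0.592 = 10589 + 5617 = 16206
Net migration: Band 1 + 30 → 5005; Band 2 + 280 → 5576; Band 3 − 320 → 14087; Band 4 + 320 → 5049; Band 5 − 290 → 18443; Band 6 − 260 → 15946
End of period: [5005, 5576, 14087, 5049, 18443, 15946]
Total after period 2: 5005 + 5576 + 14087 + 5049 + 18443 + 15946 = 64106

64106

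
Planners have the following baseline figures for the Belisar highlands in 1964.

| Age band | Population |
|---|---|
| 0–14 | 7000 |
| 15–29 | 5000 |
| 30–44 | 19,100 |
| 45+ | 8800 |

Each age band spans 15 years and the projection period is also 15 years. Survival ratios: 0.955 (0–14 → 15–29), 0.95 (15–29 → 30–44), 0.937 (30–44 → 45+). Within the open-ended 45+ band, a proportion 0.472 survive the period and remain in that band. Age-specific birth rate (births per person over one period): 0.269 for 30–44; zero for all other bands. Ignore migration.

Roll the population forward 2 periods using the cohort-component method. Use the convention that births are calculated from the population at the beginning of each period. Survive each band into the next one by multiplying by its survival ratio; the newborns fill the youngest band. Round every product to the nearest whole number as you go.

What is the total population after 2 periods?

After projecting period 1:
Births: 19100 × 0.269 = 5138
15–29: 7000 × 0.955 = 6685
30–44: 5000 × 0.95 = 4750
45+: 19100 × 0.937 + 8800 × 0.472 = 17897 + 4154 = 22051
End of period: [5138, 6685, 4750, 22051]
After projecting period 2:
Births: 4750 × 0.269 = 1278
15–29: 5138 × 0.955 = 4907
30–44: 6685 × 0.95 = 6351
45+: 4750 × 0.937 + 22051 × 0.472 = 4451 + 10408 = 14859
End of period: [1278, 4907, 6351, 14859]
Total after period 2: 1278 + 4907 + 6351 + 14859 = 27395

27395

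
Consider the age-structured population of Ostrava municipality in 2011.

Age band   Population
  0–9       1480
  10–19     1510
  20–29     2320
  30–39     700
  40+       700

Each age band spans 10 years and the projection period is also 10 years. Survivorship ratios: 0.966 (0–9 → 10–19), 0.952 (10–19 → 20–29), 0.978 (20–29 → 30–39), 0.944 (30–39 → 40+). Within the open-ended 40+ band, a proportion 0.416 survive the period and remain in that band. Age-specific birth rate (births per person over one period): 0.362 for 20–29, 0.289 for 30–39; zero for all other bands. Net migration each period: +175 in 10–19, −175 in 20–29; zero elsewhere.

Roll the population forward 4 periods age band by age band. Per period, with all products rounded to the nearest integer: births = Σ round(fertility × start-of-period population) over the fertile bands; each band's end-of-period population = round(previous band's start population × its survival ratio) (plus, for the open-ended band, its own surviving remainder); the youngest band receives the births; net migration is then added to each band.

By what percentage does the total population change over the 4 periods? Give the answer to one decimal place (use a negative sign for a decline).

-13.0

Let group 1 be 0–9 through group 5 = 40+.
Period 1:
Births: 2320 * 0.362 = 840, 700 * 0.289 = 202 — total 1042
Group 2: 1480 * 0.966 = 1430
Group 3: 1510 * 0.952 = 1438
Group 4: 2320 * 0.978 = 2269
Group 5: 700 * 0.944 + 700 * 0.416 = 661 + 291 = 952
Net migration: Group 2 + 175 → 1605; Group 3 − 175 → 1263
Giving 1042 / 1605 / 1263 / 2269 / 952.
Period 2:
Births: 1263 * 0.362 = 457, 2269 * 0.289 = 656 — total 1113
Group 2: 1042 * 0.966 = 1007
Group 3: 1605 * 0.952 = 1528
Group 4: 1263 * 0.978 = 1235
Group 5: 2269 * 0.944 + 952 * 0.416 = 2142 + 396 = 2538
Net migration: Group 2 + 175 → 1182; Group 3 − 175 → 1353
Giving 1113 / 1182 / 1353 / 1235 / 2538.
Period 3:
Births: 1353 * 0.362 = 490, 1235 * 0.289 = 357 — total 847
Group 2: 1113 * 0.966 = 1075
Group 3: 1182 * 0.952 = 1125
Group 4: 1353 * 0.978 = 1323
Group 5: 1235 * 0.944 + 2538 * 0.416 = 1166 + 1056 = 2222
Net migration: Group 2 + 175 → 1250; Group 3 − 175 → 950
Giving 847 / 1250 / 950 / 1323 / 2222.
Period 4:
Births: 950 * 0.362 = 344, 1323 * 0.289 = 382 — total 726
Group 2: 847 * 0.966 = 818
Group 3: 1250 * 0.952 = 1190
Group 4: 950 * 0.978 = 929
Group 5: 1323 * 0.944 + 2222 * 0.416 = 1249 + 924 = 2173
Net migration: Group 2 + 175 → 993; Group 3 − 175 → 1015
Giving 726 / 993 / 1015 / 929 / 2173.
Total: 6710 → 5836; change = -874; percentage change = -13.0%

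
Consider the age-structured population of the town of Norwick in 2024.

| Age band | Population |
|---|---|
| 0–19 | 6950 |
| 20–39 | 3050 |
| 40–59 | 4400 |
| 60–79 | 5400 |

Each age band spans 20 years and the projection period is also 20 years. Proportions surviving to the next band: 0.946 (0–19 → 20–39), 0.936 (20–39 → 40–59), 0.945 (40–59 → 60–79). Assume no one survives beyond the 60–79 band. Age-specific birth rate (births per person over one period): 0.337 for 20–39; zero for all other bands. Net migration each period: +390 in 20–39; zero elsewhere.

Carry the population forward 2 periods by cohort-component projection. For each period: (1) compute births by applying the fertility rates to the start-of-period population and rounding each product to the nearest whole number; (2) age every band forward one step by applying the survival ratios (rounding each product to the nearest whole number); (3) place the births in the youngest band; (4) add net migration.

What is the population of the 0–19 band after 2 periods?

[period 1]
Births: 3050 * 0.337 = 1028
20–39: 6950 * 0.946 = 6575
40–59: 3050 * 0.936 = 2855
60–79: 4400 * 0.945 = 4158
Net migration: 20–39 + 390 → 6965
→ [1028, 6965, 2855, 4158]
[period 2]
Births: 6965 * 0.337 = 2347
20–39: 1028 * 0.946 = 972
40–59: 6965 * 0.936 = 6519
60–79: 2855 * 0.945 = 2698
Net migration: 20–39 + 390 → 1362
→ [2347, 1362, 6519, 2698]

2347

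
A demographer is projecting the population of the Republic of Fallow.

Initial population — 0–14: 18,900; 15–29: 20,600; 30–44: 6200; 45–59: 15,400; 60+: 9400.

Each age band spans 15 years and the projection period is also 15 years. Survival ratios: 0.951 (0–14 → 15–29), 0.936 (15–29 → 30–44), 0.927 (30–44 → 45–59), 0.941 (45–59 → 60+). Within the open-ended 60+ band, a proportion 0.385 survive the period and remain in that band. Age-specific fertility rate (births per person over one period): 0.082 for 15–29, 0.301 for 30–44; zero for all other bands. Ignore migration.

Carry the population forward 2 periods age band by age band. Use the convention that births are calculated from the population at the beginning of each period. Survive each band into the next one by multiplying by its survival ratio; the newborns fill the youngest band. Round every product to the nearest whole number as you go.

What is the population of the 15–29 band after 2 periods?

Period 1:
Births: 20600 × 0.082 = 1689 ; 6200 × 0.301 = 1866 ⇒ total 3555
15–29: 18900 × 0.951 = 17974
30–44: 20600 × 0.936 = 19282
45–59: 6200 × 0.927 = 5747
60+: 15400 × 0.941 + 9400 × 0.385 = 14491 + 3619 = 18110
→ [3555, 17974, 19282, 5747, 18110]
Period 2:
Births: 17974 × 0.082 = 1474 ; 19282 × 0.301 = 5804 ⇒ total 7278
15–29: 3555 × 0.951 = 3381
30–44: 17974 × 0.936 = 16824
45–59: 19282 × 0.927 = 17874
60+: 5747 × 0.941 + 18110 × 0.385 = 5408 + 6972 = 12380
→ [7278, 3381, 16824, 17874, 12380]

3381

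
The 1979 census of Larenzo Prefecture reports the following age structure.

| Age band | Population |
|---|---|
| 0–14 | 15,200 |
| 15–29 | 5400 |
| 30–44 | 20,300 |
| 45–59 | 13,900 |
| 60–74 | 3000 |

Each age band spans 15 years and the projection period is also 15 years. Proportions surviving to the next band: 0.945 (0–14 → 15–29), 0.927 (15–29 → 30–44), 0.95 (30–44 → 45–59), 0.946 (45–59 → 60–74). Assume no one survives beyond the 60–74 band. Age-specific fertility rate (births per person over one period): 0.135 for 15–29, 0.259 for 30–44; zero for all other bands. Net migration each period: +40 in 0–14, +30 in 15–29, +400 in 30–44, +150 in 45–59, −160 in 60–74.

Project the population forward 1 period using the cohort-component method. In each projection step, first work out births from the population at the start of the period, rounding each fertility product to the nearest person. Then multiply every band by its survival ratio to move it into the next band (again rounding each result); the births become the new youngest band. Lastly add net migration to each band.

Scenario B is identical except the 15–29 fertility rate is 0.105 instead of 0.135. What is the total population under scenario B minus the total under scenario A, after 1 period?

-162

Let group 1 be 0–14 through group 5 = 60–74.
Period 1:
Births: 5400 × 0.135 = 729, 20300 × 0.259 = 5258 → 5987
Group 2: 15200 × 0.945 = 14364
Group 3: 5400 × 0.927 = 5006
Group 4: 20300 × 0.95 = 19285
Group 5: 13900 × 0.946 = 13149
Net migration: Group 1 + 40 → 6027; Group 2 + 30 → 14394; Group 3 + 400 → 5406; Group 4 + 150 → 19435; Group 5 − 160 → 12989
Giving 6027 / 14394 / 5406 / 19435 / 12989.
Scenario A total after 1 period: 58251
Scenario B projection —
Period 1:
Births: 5400 × 0.105 = 567, 20300 × 0.259 = 5258 → 5825
Group 2: 15200 × 0.945 = 14364
Group 3: 5400 × 0.927 = 5006
Group 4: 20300 × 0.95 = 19285
Group 5: 13900 × 0.946 = 13149
Net migration: Group 1 + 40 → 5865; Group 2 + 30 → 14394; Group 3 + 400 → 5406; Group 4 + 150 → 19435; Group 5 − 160 → 12989
Giving 5865 / 14394 / 5406 / 19435 / 12989.
Scenario B total after 1 period: 58089
Difference B − A = 58089 − 58251 = -162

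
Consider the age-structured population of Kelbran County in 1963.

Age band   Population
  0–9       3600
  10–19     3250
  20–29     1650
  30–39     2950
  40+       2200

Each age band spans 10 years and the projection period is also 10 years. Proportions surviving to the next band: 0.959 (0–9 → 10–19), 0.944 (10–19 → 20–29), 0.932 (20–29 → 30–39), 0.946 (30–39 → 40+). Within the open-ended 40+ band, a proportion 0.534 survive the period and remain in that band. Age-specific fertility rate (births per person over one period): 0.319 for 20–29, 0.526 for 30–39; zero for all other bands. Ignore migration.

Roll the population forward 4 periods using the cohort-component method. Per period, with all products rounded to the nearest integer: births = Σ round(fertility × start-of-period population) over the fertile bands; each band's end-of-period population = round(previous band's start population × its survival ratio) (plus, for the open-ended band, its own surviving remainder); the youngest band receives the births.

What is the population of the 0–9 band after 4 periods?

2197

[period 1]
Births: 1650 * 0.319 = 526 ; 2950 * 0.526 = 1552 — total 2078
10–19: 3600 * 0.959 = 3452
20–29: 3250 * 0.944 = 3068
30–39: 1650 * 0.932 = 1538
40+: 2950 * 0.946 + 2200 * 0.534 = 2791 + 1175 = 3966
Population now: 0–9=2078, 10–19=3452, 20–29=3068, 30–39=1538, 40+=3966
[period 2]
Births: 3068 * 0.319 = 979 ; 1538 * 0.526 = 809 — total 1788
10–19: 2078 * 0.959 = 1993
20–29: 3452 * 0.944 = 3259
30–39: 3068 * 0.932 = 2859
40+: 1538 * 0.946 + 3966 * 0.534 = 1455 + 2118 = 3573
Population now: 0–9=1788, 10–19=1993, 20–29=3259, 30–39=2859, 40+=3573
[period 3]
Births: 3259 * 0.319 = 1040 ; 2859 * 0.526 = 1504 — total 2544
10–19: 1788 * 0.959 = 1715
20–29: 1993 * 0.944 = 1881
30–39: 3259 * 0.932 = 3037
40+: 2859 * 0.946 + 3573 * 0.534 = 2705 + 1908 = 4613
Population now: 0–9=2544, 10–19=1715, 20–29=1881, 30–39=3037, 40+=4613
[period 4]
Births: 1881 * 0.319 = 600 ; 3037 * 0.526 = 1597 — total 2197
10–19: 2544 * 0.959 = 2440
20–29: 1715 * 0.944 = 1619
30–39: 1881 * 0.932 = 1753
40+: 3037 * 0.946 + 4613 * 0.534 = 2873 + 2463 = 5336
Population now: 0–9=2197, 10–19=2440, 20–29=1619, 30–39=1753, 40+=5336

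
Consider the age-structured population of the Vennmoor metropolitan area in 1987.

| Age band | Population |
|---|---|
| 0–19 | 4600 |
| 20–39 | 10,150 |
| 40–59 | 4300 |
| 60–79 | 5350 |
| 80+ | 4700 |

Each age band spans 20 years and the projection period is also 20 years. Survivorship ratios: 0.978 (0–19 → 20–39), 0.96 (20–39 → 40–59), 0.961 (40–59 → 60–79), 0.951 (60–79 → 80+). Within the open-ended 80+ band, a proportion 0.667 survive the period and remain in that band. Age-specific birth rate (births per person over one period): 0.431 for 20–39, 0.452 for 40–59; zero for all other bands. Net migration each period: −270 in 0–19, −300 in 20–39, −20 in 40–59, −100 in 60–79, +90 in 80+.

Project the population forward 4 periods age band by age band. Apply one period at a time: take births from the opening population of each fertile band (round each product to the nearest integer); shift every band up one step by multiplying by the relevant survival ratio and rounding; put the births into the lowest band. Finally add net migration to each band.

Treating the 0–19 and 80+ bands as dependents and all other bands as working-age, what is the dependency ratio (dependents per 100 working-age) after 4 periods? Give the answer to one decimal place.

Numbering the bands 1..5 from youngest to oldest:
Period 1.
Births: 10150 × 0.431 = 4375  |  4300 × 0.452 = 1944 — total 6319
Band 2: 4600 × 0.978 = 4499
Band 3: 10150 × 0.96 = 9744
Band 4: 4300 × 0.961 = 4132
Band 5: 5350 × 0.951 + 4700 × 0.667 = 5088 + 3135 = 8223
Net migration: Band 1 − 270 → 6049; Band 2 − 300 → 4199; Band 3 − 20 → 9724; Band 4 − 100 → 4032; Band 5 + 90 → 8313
→ [6049, 4199, 9724, 4032, 8313]
Period 2.
Births: 4199 × 0.431 = 1810  |  9724 × 0.452 = 4395 — total 6205
Band 2: 6049 × 0.978 = 5916
Band 3: 4199 × 0.96 = 4031
Band 4: 9724 × 0.961 = 9345
Band 5: 4032 × 0.951 + 8313 × 0.667 = 3834 + 5545 = 9379
Net migration: Band 1 − 270 → 5935; Band 2 − 300 → 5616; Band 3 − 20 → 4011; Band 4 − 100 → 9245; Band 5 + 90 → 9469
→ [5935, 5616, 4011, 9245, 9469]
Period 3.
Births: 5616 × 0.431 = 2420  |  4011 × 0.452 = 1813 — total 4233
Band 2: 5935 × 0.978 = 5804
Band 3: 5616 × 0.96 = 5391
Band 4: 4011 × 0.961 = 3855
Band 5: 9245 × 0.951 + 9469 × 0.667 = 8792 + 6316 = 15108
Net migration: Band 1 − 270 → 3963; Band 2 − 300 → 5504; Band 3 − 20 → 5371; Band 4 − 100 → 3755; Band 5 + 90 → 15198
→ [3963, 5504, 5371, 3755, 15198]
Period 4.
Births: 5504 × 0.431 = 2372  |  5371 × 0.452 = 2428 — total 4800
Band 2: 3963 × 0.978 = 3876
Band 3: 5504 × 0.96 = 5284
Band 4: 5371 × 0.961 = 5162
Band 5: 3755 × 0.951 + 15198 × 0.667 = 3571 + 10137 = 13708
Net migration: Band 1 − 270 → 4530; Band 2 − 300 → 3576; Band 3 − 20 → 5264; Band 4 − 100 → 5062; Band 5 + 90 → 13798
→ [4530, 3576, 5264, 5062, 13798]
Dependents (band 0–19 + band 80+) = 4530 + 13798 = 18328; working-age = 13902; ratio = 18328/13902 × 100 = 131.8

131.8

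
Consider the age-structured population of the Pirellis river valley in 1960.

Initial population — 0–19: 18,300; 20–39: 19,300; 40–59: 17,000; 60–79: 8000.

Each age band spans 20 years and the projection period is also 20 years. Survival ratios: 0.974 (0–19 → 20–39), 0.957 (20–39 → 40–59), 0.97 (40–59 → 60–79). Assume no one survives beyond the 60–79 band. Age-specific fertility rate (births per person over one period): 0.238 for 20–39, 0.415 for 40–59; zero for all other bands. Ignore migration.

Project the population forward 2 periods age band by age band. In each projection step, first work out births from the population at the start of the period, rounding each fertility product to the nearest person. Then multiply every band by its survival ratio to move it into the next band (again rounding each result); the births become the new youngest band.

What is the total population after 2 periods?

58226

(Bands numbered youngest = 1 to oldest = 4.)
[period 1]
Births: 19300 × 0.238 = 4593 ; 17000 × 0.415 = 7055 — total 11648
Band 2: 18300 × 0.974 = 17824
Band 3: 19300 × 0.957 = 18470
Band 4: 17000 × 0.97 = 16490
End of period: [11648, 17824, 18470, 16490]
[period 2]
Births: 17824 × 0.238 = 4242 ; 18470 × 0.415 = 7665 — total 11907
Band 2: 11648 × 0.974 = 11345
Band 3: 17824 × 0.957 = 17058
Band 4: 18470 × 0.97 = 17916
End of period: [11907, 11345, 17058, 17916]
Total after period 2: 11907 + 11345 + 17058 + 17916 = 58226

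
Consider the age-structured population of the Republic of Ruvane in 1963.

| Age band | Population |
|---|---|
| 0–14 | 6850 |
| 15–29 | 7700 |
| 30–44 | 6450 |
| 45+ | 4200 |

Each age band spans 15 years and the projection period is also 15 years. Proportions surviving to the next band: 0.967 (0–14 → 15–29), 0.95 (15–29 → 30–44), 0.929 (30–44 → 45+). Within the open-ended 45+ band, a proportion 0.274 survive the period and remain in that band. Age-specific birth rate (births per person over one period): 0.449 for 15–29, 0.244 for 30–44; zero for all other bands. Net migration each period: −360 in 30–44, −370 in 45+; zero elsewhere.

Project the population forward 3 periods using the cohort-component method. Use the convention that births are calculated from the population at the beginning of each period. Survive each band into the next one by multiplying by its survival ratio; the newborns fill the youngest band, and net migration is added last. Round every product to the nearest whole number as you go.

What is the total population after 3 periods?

19730

Call the groups 1 to 4, youngest first.
Period 1:
Births: 7700 × 0.449 = 3457, 6450 × 0.244 = 1574 → 5031
Group 2: 6850 × 0.967 = 6624
Group 3: 7700 × 0.95 = 7315
Group 4: 6450 × 0.929 + 4200 × 0.274 = 5992 + 1151 = 7143
Net migration: Group 3 − 360 → 6955; Group 4 − 370 → 6773
Population now: 0–14=5031, 15–29=6624, 30–44=6955, 45+=6773
Period 2:
Births: 6624 × 0.449 = 2974, 6955 × 0.244 = 1697 → 4671
Group 2: 5031 × 0.967 = 4865
Group 3: 6624 × 0.95 = 6293
Group 4: 6955 × 0.929 + 6773 × 0.274 = 6461 + 1856 = 8317
Net migration: Group 3 − 360 → 5933; Group 4 − 370 → 7947
Population now: 0–14=4671, 15–29=4865, 30–44=5933, 45+=7947
Period 3:
Births: 4865 × 0.449 = 2184, 5933 × 0.244 = 1448 → 3632
Group 2: 4671 × 0.967 = 4517
Group 3: 4865 × 0.95 = 4622
Group 4: 5933 × 0.929 + 7947 × 0.274 = 5512 + 2177 = 7689
Net migration: Group 3 − 360 → 4262; Group 4 − 370 → 7319
Population now: 0–14=3632, 15–29=4517, 30–44=4262, 45+=7319
Total after period 3: 3632 + 4517 + 4262 + 7319 = 19730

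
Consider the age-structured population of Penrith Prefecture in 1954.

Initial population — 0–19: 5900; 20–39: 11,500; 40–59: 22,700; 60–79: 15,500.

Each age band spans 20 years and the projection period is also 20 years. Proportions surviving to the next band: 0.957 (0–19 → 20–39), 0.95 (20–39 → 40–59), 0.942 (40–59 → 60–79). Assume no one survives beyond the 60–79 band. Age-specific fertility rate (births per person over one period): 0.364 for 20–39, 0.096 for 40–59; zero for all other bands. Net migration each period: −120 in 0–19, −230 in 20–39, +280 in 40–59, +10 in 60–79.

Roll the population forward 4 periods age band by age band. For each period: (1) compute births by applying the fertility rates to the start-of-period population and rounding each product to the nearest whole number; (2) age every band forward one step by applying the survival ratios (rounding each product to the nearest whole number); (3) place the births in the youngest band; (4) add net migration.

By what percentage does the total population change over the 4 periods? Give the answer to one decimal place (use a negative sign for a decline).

Call the bands 1 to 4, youngest first.
— Period 1 —
Births: 11500 × 0.364 = 4186 ; 22700 × 0.096 = 2179 → 6365
Band 2: 5900 × 0.957 = 5646
Band 3: 11500 × 0.95 = 10925
Band 4: 22700 × 0.942 = 21383
Net migration: Band 1 − 120 → 6245; Band 2 − 230 → 5416; Band 3 + 280 → 11205; Band 4 + 10 → 21393
Giving 6245 / 5416 / 11205 / 21393.
— Period 2 —
Births: 5416 × 0.364 = 1971 ; 11205 × 0.096 = 1076 → 3047
Band 2: 6245 × 0.957 = 5976
Band 3: 5416 × 0.95 = 5145
Band 4: 11205 × 0.942 = 10555
Net migration: Band 1 − 120 → 2927; Band 2 − 230 → 5746; Band 3 + 280 → 5425; Band 4 + 10 → 10565
Giving 2927 / 5746 / 5425 / 10565.
— Period 3 —
Births: 5746 × 0.364 = 2092 ; 5425 × 0.096 = 521 → 2613
Band 2: 2927 × 0.957 = 2801
Band 3: 5746 × 0.95 = 5459
Band 4: 5425 × 0.942 = 5110
Net migration: Band 1 − 120 → 2493; Band 2 − 230 → 2571; Band 3 + 280 → 5739; Band 4 + 10 → 5120
Giving 2493 / 2571 / 5739 / 5120.
— Period 4 —
Births: 2571 × 0.364 = 936 ; 5739 × 0.096 = 551 → 1487
Band 2: 2493 × 0.957 = 2386
Band 3: 2571 × 0.95 = 2442
Band 4: 5739 × 0.942 = 5406
Net migration: Band 1 − 120 → 1367; Band 2 − 230 → 2156; Band 3 + 280 → 2722; Band 4 + 10 → 5416
Giving 1367 / 2156 / 2722 / 5416.
Total: 55600 → 11661; change = -43939; percentage change = -79.0%

-79.0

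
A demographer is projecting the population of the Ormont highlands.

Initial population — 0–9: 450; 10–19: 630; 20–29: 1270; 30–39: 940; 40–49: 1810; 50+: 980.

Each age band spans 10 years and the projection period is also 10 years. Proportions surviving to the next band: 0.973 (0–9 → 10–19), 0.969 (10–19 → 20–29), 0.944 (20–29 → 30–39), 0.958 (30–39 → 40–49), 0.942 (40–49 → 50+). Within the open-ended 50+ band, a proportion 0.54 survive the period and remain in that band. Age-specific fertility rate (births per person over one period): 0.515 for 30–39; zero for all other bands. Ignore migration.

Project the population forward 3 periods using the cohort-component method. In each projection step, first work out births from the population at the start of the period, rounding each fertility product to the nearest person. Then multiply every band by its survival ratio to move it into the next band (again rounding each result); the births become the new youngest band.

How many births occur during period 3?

Period 1:
Births: 940 × 0.515 = 484
10–19: 450 × 0.973 = 438
20–29: 630 × 0.969 = 610
30–39: 1270 × 0.944 = 1199
40–49: 940 × 0.958 = 901
50+: 1810 × 0.942 + 980 × 0.54 = 1705 + 529 = 2234
→ [484, 438, 610, 1199, 901, 2234]
Period 2:
Births: 1199 × 0.515 = 617
10–19: 484 × 0.973 = 471
20–29: 438 × 0.969 = 424
30–39: 610 × 0.944 = 576
40–49: 1199 × 0.958 = 1149
50+: 901 × 0.942 + 2234 × 0.54 = 849 + 1206 = 2055
→ [617, 471, 424, 576, 1149, 2055]
Period 3:
Births: 576 × 0.515 = 297
10–19: 617 × 0.973 = 600
20–29: 471 × 0.969 = 456
30–39: 424 × 0.944 = 400
40–49: 576 × 0.958 = 552
50+: 1149 × 0.942 + 2055 × 0.54 = 1082 + 1110 = 2192
→ [297, 600, 456, 400, 552, 2192]

297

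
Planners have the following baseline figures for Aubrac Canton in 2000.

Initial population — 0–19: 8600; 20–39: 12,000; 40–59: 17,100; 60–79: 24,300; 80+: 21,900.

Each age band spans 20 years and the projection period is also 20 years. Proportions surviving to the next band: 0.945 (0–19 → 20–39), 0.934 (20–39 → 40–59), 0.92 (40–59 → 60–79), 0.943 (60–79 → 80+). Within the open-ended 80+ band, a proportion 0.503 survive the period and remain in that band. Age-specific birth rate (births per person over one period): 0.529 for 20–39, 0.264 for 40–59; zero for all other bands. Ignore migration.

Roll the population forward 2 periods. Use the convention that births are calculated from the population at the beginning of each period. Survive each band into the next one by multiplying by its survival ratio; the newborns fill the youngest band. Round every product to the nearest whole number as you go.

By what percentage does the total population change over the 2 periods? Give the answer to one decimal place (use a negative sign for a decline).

(Bands numbered youngest = 1 to oldest = 5.)
Period 1.
Births: 12000 * 0.529 = 6348, 17100 * 0.264 = 4514 ⇒ total 10862
Band 2: 8600 * 0.945 = 8127
Band 3: 12000 * 0.934 = 11208
Band 4: 17100 * 0.92 = 15732
Band 5: 24300 * 0.943 + 21900 * 0.503 = 22915 + 11016 = 33931
End of period: [10862, 8127, 11208, 15732, 33931]
Period 2.
Births: 8127 * 0.529 = 4299, 11208 * 0.264 = 2959 ⇒ total 7258
Band 2: 10862 * 0.945 = 10265
Band 3: 8127 * 0.934 = 7591
Band 4: 11208 * 0.92 = 10311
Band 5: 15732 * 0.943 + 33931 * 0.503 = 14835 + 17067 = 31902
End of period: [7258, 10265, 7591, 10311, 31902]
Total: 83900 → 67327; change = -16573; percentage change = -19.8%

-19.8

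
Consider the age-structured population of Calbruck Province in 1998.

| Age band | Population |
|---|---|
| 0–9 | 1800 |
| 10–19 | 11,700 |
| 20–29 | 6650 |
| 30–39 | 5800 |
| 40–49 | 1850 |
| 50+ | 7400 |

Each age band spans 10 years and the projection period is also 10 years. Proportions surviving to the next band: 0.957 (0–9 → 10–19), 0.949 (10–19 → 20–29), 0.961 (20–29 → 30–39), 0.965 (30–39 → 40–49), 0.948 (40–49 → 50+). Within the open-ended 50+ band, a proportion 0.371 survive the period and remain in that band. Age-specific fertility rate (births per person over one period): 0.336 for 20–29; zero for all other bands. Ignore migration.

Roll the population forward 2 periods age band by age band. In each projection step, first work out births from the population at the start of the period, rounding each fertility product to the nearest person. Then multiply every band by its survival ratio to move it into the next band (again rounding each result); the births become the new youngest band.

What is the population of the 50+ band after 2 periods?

Period 1.
Births: 6650 * 0.336 = 2234
10–19: 1800 * 0.957 = 1723
20–29: 11700 * 0.949 = 11103
30–39: 6650 * 0.961 = 6391
40–49: 5800 * 0.965 = 5597
50+: 1850 * 0.948 + 7400 * 0.371 = 1754 + 2745 = 4499
→ [2234, 1723, 11103, 6391, 5597, 4499]
Period 2.
Births: 11103 * 0.336 = 3731
10–19: 2234 * 0.957 = 2138
20–29: 1723 * 0.949 = 1635
30–39: 11103 * 0.961 = 10670
40–49: 6391 * 0.965 = 6167
50+: 5597 * 0.948 + 4499 * 0.371 = 5306 + 1669 = 6975
→ [3731, 2138, 1635, 10670, 6167, 6975]

6975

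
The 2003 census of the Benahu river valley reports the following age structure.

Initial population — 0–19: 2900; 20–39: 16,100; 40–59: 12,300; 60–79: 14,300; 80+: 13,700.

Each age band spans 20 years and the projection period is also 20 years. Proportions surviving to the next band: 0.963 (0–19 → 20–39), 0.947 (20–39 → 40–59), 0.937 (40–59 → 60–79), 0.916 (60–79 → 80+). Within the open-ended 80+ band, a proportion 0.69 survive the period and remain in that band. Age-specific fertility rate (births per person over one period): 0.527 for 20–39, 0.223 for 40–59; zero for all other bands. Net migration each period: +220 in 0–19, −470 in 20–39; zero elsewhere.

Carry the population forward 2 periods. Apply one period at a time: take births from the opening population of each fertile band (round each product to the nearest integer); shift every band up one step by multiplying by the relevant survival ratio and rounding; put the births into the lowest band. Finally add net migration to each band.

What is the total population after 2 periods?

(Groups numbered youngest = 1 to oldest = 5.)
— Period 1 —
Births: 16100 × 0.527 = 8485  |  12300 × 0.223 = 2743 → total 11228
Group 2: 2900 × 0.963 = 2793
Group 3: 16100 × 0.947 = 15247
Group 4: 12300 × 0.937 = 11525
Group 5: 14300 × 0.916 + 13700 × 0.69 = 13099 + 9453 = 22552
Net migration: Group 1 + 220 → 11448; Group 2 − 470 → 2323
→ [11448, 2323, 15247, 11525, 22552]
— Period 2 —
Births: 2323 × 0.527 = 1224  |  15247 × 0.223 = 3400 → total 4624
Group 2: 11448 × 0.963 = 11024
Group 3: 2323 × 0.947 = 2200
Group 4: 15247 × 0.937 = 14286
Group 5: 11525 × 0.916 + 22552 × 0.69 = 10557 + 15561 = 26118
Net migration: Group 1 + 220 → 4844; Group 2 − 470 → 10554
→ [4844, 10554, 2200, 14286, 26118]
Total after period 2: 4844 + 10554 + 2200 + 14286 + 26118 = 58002

58002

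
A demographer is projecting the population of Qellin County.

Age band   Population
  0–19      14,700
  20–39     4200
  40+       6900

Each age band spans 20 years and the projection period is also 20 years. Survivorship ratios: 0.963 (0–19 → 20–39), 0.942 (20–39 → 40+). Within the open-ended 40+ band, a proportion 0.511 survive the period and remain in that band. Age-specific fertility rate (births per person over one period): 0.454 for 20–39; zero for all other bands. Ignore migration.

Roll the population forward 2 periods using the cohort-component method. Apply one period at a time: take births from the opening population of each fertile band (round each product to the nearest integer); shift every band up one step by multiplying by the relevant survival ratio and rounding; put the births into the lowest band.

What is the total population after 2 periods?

25421

Period 1:
Births: 4200 × 0.454 = 1907
20–39: 14700 × 0.963 = 14156
40+: 4200 × 0.942 + 6900 × 0.511 = 3956 + 3526 = 7482
Population now: 0–19=1907, 20–39=14156, 40+=7482
Period 2:
Births: 14156 × 0.454 = 6427
20–39: 1907 × 0.963 = 1836
40+: 14156 × 0.942 + 7482 × 0.511 = 13335 + 3823 = 17158
Population now: 0–19=6427, 20–39=1836, 40+=17158
Total after period 2: 6427 + 1836 + 17158 = 25421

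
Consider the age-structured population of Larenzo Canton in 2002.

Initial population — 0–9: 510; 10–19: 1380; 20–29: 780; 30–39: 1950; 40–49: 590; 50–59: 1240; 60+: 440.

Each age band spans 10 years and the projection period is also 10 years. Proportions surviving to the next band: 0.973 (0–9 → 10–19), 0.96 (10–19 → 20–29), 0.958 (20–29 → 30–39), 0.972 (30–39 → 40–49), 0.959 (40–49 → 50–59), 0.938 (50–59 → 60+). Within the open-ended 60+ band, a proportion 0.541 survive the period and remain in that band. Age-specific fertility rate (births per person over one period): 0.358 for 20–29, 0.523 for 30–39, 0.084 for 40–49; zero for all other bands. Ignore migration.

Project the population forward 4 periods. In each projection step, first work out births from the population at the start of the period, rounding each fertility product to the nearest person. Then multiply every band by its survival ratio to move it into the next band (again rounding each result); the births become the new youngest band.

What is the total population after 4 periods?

7404

Let band 1 be 0–9 through band 7 = 60+.
Period 1.
Births: 780 * 0.358 = 279, 1950 * 0.523 = 1020, 590 * 0.084 = 50 → 1349
Band 2: 510 * 0.973 = 496
Band 3: 1380 * 0.96 = 1325
Band 4: 780 * 0.958 = 747
Band 5: 1950 * 0.972 = 1895
Band 6: 590 * 0.959 = 566
Band 7: 1240 * 0.938 + 440 * 0.541 = 1163 + 238 = 1401
Population now: 0–9=1349, 10–19=496, 20–29=1325, 30–39=747, 40–49=1895, 50–59=566, 60+=1401
Period 2.
Births: 1325 * 0.358 = 474, 747 * 0.523 = 391, 1895 * 0.084 = 159 → 1024
Band 2: 1349 * 0.973 = 1313
Band 3: 496 * 0.96 = 476
Band 4: 1325 * 0.958 = 1269
Band 5: 747 * 0.972 = 726
Band 6: 1895 * 0.959 = 1817
Band 7: 566 * 0.938 + 1401 * 0.541 = 531 + 758 = 1289
Population now: 0–9=1024, 10–19=1313, 20–29=476, 30–39=1269, 40–49=726, 50–59=1817, 60+=1289
Period 3.
Births: 476 * 0.358 = 170, 1269 * 0.523 = 664, 726 * 0.084 = 61 → 895
Band 2: 1024 * 0.973 = 996
Band 3: 1313 * 0.96 = 1260
Band 4: 476 * 0.958 = 456
Band 5: 1269 * 0.972 = 1233
Band 6: 726 * 0.959 = 696
Band 7: 1817 * 0.938 + 1289 * 0.541 = 1704 + 697 = 2401
Population now: 0–9=895, 10–19=996, 20–29=1260, 30–39=456, 40–49=1233, 50–59=696, 60+=2401
Period 4.
Births: 1260 * 0.358 = 451, 456 * 0.523 = 238, 1233 * 0.084 = 104 → 793
Band 2: 895 * 0.973 = 871
Band 3: 996 * 0.96 = 956
Band 4: 1260 * 0.958 = 1207
Band 5: 456 * 0.972 = 443
Band 6: 1233 * 0.959 = 1182
Band 7: 696 * 0.938 + 2401 * 0.541 = 653 + 1299 = 1952
Population now: 0–9=793, 10–19=871, 20–29=956, 30–39=1207, 40–49=443, 50–59=1182, 60+=1952
Total after period 4: 793 + 871 + 956 + 1207 + 443 + 1182 + 1952 = 7404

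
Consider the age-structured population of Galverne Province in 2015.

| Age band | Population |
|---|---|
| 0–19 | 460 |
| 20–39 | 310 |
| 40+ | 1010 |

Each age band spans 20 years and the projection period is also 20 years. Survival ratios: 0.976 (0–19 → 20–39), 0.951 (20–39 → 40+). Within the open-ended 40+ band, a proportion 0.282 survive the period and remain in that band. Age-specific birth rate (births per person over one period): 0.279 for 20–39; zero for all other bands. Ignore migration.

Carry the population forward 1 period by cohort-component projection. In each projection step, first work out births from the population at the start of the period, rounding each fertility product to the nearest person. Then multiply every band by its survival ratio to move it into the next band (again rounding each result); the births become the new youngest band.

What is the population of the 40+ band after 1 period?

[period 1]
Births: 310 * 0.279 = 86
20–39: 460 * 0.976 = 449
40+: 310 * 0.951 + 1010 * 0.282 = 295 + 285 = 580
→ [86, 449, 580]

580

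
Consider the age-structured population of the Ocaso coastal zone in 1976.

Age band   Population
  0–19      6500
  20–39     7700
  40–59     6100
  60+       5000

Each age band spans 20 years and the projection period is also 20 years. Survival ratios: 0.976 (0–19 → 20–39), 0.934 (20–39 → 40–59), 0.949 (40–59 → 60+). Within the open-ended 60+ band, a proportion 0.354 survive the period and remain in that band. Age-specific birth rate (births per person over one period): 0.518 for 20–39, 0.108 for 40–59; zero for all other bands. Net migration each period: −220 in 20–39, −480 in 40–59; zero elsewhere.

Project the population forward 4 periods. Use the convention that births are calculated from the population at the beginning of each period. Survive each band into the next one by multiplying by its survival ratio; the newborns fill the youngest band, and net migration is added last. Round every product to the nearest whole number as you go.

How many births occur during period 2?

3897

Let band 1 be 0–19 through band 4 = 60+.
Period 1.
Births: 7700 * 0.518 = 3989, 6100 * 0.108 = 659 — total 4648
Band 2: 6500 * 0.976 = 6344
Band 3: 7700 * 0.934 = 7192
Band 4: 6100 * 0.949 + 5000 * 0.354 = 5789 + 1770 = 7559
Net migration: Band 2 − 220 → 6124; Band 3 − 480 → 6712
End of period: [4648, 6124, 6712, 7559]
Period 2.
Births: 6124 * 0.518 = 3172, 6712 * 0.108 = 725 — total 3897
Band 2: 4648 * 0.976 = 4536
Band 3: 6124 * 0.934 = 5720
Band 4: 6712 * 0.949 + 7559 * 0.354 = 6370 + 2676 = 9046
Net migration: Band 2 − 220 → 4316; Band 3 − 480 → 5240
End of period: [3897, 4316, 5240, 9046]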